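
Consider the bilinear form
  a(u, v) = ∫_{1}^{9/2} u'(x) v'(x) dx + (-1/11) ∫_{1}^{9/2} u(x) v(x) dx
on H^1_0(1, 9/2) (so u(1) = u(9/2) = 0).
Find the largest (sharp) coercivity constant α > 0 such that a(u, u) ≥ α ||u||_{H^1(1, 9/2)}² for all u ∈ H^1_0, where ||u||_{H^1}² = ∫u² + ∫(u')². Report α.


α = (-49 + 44*π^2)/(11*(4*π^2 + 49))

Coercivity of a(·,·) on H^1_0(1, 9/2) means a(u, u) ≥ α ||u||_{H^1}² for every u ∈ H^1_0.
The interval has length L = 7/2, and Poincaré/coercivity depend only on L. Here a(u, u) = ∫(u')² + (-1/11)·∫u².
Here c = -1/11 < 0 with |c| < (π/L)² = 4*π^2/49, so coercivity still holds. The condition a(u,u) ≥ α||u||_{H^1}² reads (1−α)∫(u')² ≥ (α−c)∫u². Any admissible α is ≤ 1 (rapidly oscillating u have ∫u²/∫(u')² → 0), and α = 1 would force 0 ≥ (1−c)∫u², impossible since c < 1; so 1−α > 0. By the sharp Poincaré inequality on H^1_0 of an interval of length L, ∫(u')² ≥ (π/L)²∫u² with equality for the first sine mode sin(π(x−x₀)/L) (x₀ the left endpoint), so the inequality holds for all u iff (1−α)(π/L)² ≥ α − c, i.e. α ≤ ((π/L)² + c)/((π/L)² + 1) = (1 + c(L/π)²)/(1 + (L/π)²). (Direct route, valid since c ≤ 0: Poincaré gives c∫u² ≥ c(L/π)²∫(u')², so a(u,u) ≥ (1 + c(L/π)²)∫(u')², while ||u||_{H^1}² ≤ (1 + (L/π)²)∫(u')²; dividing yields the same α.) With (π/L)² = 4*π^2/49 and c = -1/11, the largest admissible constant is α = ((π/L)² + c)/((π/L)² + 1).
Simplifying, α = (-49 + 44*π^2)/(11*(4*π^2 + 49)).


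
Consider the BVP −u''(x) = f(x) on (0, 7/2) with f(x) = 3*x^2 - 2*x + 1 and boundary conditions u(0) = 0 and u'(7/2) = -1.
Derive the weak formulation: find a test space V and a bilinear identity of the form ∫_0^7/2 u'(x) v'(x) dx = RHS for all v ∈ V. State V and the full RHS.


V = {v ∈ H^1(0, 7/2) : v(0) = 0} (test functions vanish at x = 0 where u is specified); weak form: ∫_0^7/2 u'v' dx = ∫_0^7/2 (3*x^2 - 2*x + 1) v dx − v(7/2) for all v ∈ V.

Multiply both sides by a test function v and integrate from 0 to 7/2:
  ∫_0^7/2 −u''(x) v(x) dx = ∫_0^7/2 f(x) v(x) dx.
Integrate the LHS by parts once:
  ∫_0^7/2 −u'' v dx = −[u'(x) v(x)]_0^7/2 + ∫_0^7/2 u'(x) v'(x) dx.
Thus ∫_0^7/2 u'(x) v'(x) dx = ∫_0^7/2 f(x) v(x) dx + [u'(x) v(x)]_0^7/2.
Choose V so that boundary terms are either known or forced to vanish.
Mixed BC: u(0) = 0 (Dirichlet) and u'(7/2) = -1 (Neumann). Define V = {v ∈ H^1(0, 7/2) : v(0) = 0}. Then [u' v]_0^7/2 = u'(7/2)·v(7/2) − u'(0)·0 = − v(7/2).
Weak formulation: find u (satisfying any essential BC) such that ∫_0^7/2 u'(x) v'(x) dx = ∫_0^7/2 f v dx − v(7/2) for all v ∈ V (Dirichlet at 0 absorbed into V; Neumann datum at x = 7/2 contributes the boundary term).
Substituting f(x) = 3*x^2 - 2*x + 1, the right-hand side is ∫_0^7/2 (3*x^2 - 2*x + 1) v dx − v(7/2).


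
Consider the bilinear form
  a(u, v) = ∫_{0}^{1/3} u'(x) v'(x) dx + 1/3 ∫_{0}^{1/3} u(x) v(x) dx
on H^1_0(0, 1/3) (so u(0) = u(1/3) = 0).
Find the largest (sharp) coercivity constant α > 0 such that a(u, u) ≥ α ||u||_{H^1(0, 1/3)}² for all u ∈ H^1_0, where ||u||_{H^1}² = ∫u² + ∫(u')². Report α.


α = (1 + 27*π^2)/(3*(1 + 9*π^2))

Coercivity of a(·,·) on H^1_0(0, 1/3) means a(u, u) ≥ α ||u||_{H^1}² for every u ∈ H^1_0.
The interval has length L = 1/3, and Poincaré/coercivity depend only on L. Here a(u, u) = ∫(u')² + (1/3)·∫u².
Here 0 < c = 1/3 < 1. The condition a(u,u) ≥ α||u||_{H^1}² reads (1−α)∫(u')² ≥ (α−c)∫u². Any admissible α is ≤ 1 (rapidly oscillating u have ∫u²/∫(u')² → 0), and α = 1 would force 0 ≥ (1−c)∫u², impossible since c < 1; so 1−α > 0. By the sharp Poincaré inequality on H^1_0 of an interval of length L, ∫(u')² ≥ (π/L)²∫u² with equality for the first sine mode sin(π(x−x₀)/L) (x₀ the left endpoint), so the inequality holds for all u iff (1−α)(π/L)² ≥ α − c, i.e. α ≤ ((π/L)² + c)/((π/L)² + 1) = (1 + c(L/π)²)/(1 + (L/π)²). With (π/L)² = 9*π^2 and c = 1/3, the largest admissible constant is α = ((π/L)² + c)/((π/L)² + 1).
Simplifying, α = (1 + 27*π^2)/(3*(1 + 9*π^2)).


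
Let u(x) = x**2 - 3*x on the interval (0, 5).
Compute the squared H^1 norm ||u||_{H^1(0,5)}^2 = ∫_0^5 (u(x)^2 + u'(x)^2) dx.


||u||_{H^1}^2 = 745/6

The H^1 norm (squared) on an interval (0, L) is
  ||u||_{H^1}^2 = ∫_0^L u(x)^2 dx + ∫_0^L u'(x)^2 dx.
Compute u'(x) = 2*x - 3.
Then u(x)^2 = x**4 - 6*x**3 + 9*x**2 and u'(x)^2 = 4*x**2 - 12*x + 9.
Integrate each monomial from 0 to 5 using ∫_0^5 c·x^n dx = c·5^(n+1)/(n+1):
  ∫_0^5 u(x)^2 dx = ∫_0^5 (x^4 - 6*x^3 + 9*x^2) dx. Term by term:
    ∫_0^5 x^4 dx = 625;  ∫_0^5 -6*x^3 dx = -1875/2;  ∫_0^5 9*x^2 dx = 375.
  Sum: 625 − 1875/2 + 375 = 125/2.
  ∫_0^5 u'(x)^2 dx = ∫_0^5 (4*x^2 - 12*x + 9) dx. Term by term:
    ∫_0^5 4*x^2 dx = 500/3;  ∫_0^5 -12*x dx = -150;  ∫_0^5 9 dx = 45.
  Sum: 500/3 − 150 + 45 = 185/3.
Adding: ||u||_{H^1}^2 = 125/2 + 185/3 = 745/6.


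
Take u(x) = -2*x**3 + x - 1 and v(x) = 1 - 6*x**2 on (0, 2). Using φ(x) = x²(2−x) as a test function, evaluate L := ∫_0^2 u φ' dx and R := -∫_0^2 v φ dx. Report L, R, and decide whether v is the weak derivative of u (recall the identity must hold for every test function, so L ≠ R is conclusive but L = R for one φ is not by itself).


LHS = 172/15, RHS = 172/15. Yes, v = u' weakly.

u(x) = -2*x**3 + x - 1, classical derivative u'(x) = 1 - 6*x**2.
φ(x) = x²(2−x), so φ'(x) = x*(4 - 3*x).
Note φ(0) = φ(2) = 0, so the boundary term u·φ vanishes.
LHS = ∫_0^2 u(x) φ'(x) dx = ∫_0^2 (6*x^5 - 8*x^4 - 3*x^3 + 7*x^2 - 4*x) dx. Term by term:
  ∫_0^2 6*x^5 dx = 64;  ∫_0^2 -8*x^4 dx = -256/5;  ∫_0^2 -3*x^3 dx = -12;
  ∫_0^2 7*x^2 dx = 56/3;  ∫_0^2 -4*x dx = -8.
Sum: 64 − 256/5 − 12 + 56/3 − 8 = 172/15.
So LHS = 172/15.
∫_0^2 v(x) φ(x) dx = ∫_0^2 (6*x^5 - 12*x^4 - x^3 + 2*x^2) dx. Term by term:
  ∫_0^2 6*x^5 dx = 64;  ∫_0^2 -12*x^4 dx = -384/5;  ∫_0^2 -x^3 dx = -4;
  ∫_0^2 2*x^2 dx = 16/3.
Sum: 64 − 384/5 − 4 + 16/3 = -172/15.
So RHS = -∫_0^2 v(x) φ(x) dx = 172/15.
LHS = RHS, so the identity holds for this test φ.
Moreover u is smooth here and v(x) = u'(x) = 1 - 6*x**2 pointwise, so the identity holds for every test function. Hence v is the weak derivative of u.


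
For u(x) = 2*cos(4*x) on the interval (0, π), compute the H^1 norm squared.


||u||_{H^1(0,π)}^2 = 34*π

u'(x) = -8*sin(4*x).
Expand u² and (u')² and integrate term by term on (0, π), using: for integers n ≥ 1, ∫_0^π sin²(nx) dx = ∫_0^π cos²(nx) dx = π/2; for n ≠ n', ∫_0^π sin(nx)sin(n'x) dx = ∫_0^π cos(nx)cos(n'x) dx = 0; and by product-to-sum, ∫_0^π sin(nx)cos(n'x) dx = ½∫_0^π [sin((n+n')x) + sin((n−n')x)] dx, which is 0 when n+n' is even and 2n/(n²−n'²) when n+n' is odd (it need not vanish on (0, π)).
  u² squared terms: (2)²·∫cos(4x)² dx = 4·π/2 = 2*π.
  So ∫_0^π u² dx = 2*π.
  (u')² squared terms: (-8)²·∫sin(4x)² dx = 64·π/2 = 32*π.
  So ∫_0^π (u')² dx = 32*π.
||u||_{H^1}^2 = (2*π) + (32*π) = 34*π.


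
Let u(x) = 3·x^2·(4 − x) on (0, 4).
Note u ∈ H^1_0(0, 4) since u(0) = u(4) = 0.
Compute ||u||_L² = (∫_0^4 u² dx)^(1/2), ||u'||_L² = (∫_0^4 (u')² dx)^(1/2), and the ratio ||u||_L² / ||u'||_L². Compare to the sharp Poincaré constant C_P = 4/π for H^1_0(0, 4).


||u||_L² / ||u'||_L² = 2*sqrt(14)/7 < C_P = 4/π.

u(x) = 3·x^2·(4 − x), so u'(x) = 3*x*(8 - 3*x).
u(x) = 3·x^2·(4 − x) vanishes at x = 0 and x = 4, so u ∈ H^1_0(0, 4). Differentiate via the product rule and integrate the resulting polynomials term by term.
  ∫_0^4 u² dx = ∫_0^4 (9*x^6 - 72*x^5 + 144*x^4) dx. Term by term:
    ∫_0^4 9*x^6 dx = 147456/7;  ∫_0^4 -72*x^5 dx = -49152;  ∫_0^4 144*x^4 dx = 147456/5.
  Sum: 147456/7 − 49152 + 147456/5 = 49152/35.
  ∫_0^4 (u')² dx = ∫_0^4 (81*x^4 - 432*x^3 + 576*x^2) dx. Term by term:
    ∫_0^4 81*x^4 dx = 82944/5;  ∫_0^4 -432*x^3 dx = -27648;  ∫_0^4 576*x^2 dx = 12288.
  Sum: 82944/5 − 27648 + 12288 = 6144/5.
∫_0^4 u² dx = 49152/35, so ||u||_L² = 128*sqrt(105)/35.
∫_0^4 (u')² dx = 6144/5, so ||u'||_L² = 32*sqrt(30)/5.
Ratio ||u||_L² / ||u'||_L² = 2*sqrt(14)/7.
Sharp Poincaré constant on H^1_0(0, 4) is C_P = L/π = 4/π, achieved by sin(π/4·x).
A polynomial bump cannot attain the sharp Poincaré constant (only the first sine eigenfunction does), so the ratio is strictly less than C_P, consistent with ||u||_L² ≤ C_P ||u'||_L².


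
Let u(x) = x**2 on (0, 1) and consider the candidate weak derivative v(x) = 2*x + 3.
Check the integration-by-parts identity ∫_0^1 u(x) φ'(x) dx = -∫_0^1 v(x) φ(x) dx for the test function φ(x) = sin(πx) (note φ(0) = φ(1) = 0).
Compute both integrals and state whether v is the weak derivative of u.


LHS = -2/π, RHS = -8/π. No, v is not the weak derivative of u.

u(x) = x**2, classical derivative u'(x) = 2*x.
φ(x) = sin(πx), so φ'(x) = π*cos(π*x).
Note φ(0) = φ(1) = 0, so the boundary term u·φ vanishes.
LHS = ∫_0^1 u(x) φ'(x) dx = ∫_0^1 (π*x^2*cos(π*x)) dx. Term by term:
  ∫_0^1 π*x^2*cos(π*x) dx = -2/π.
So LHS = -2/π.
∫_0^1 v(x) φ(x) dx = ∫_0^1 (2*x*sin(π*x) + 3*sin(π*x)) dx. Term by term:
  ∫_0^1 3*sin(π*x) dx = 6/π;  ∫_0^1 2*x*sin(π*x) dx = 2/π.
Sum: 6/π + 2/π = 8/π.
So RHS = -∫_0^1 v(x) φ(x) dx = -8/π.
LHS − RHS = 6/π ≠ 0, so the identity fails.
(For a valid weak derivative the identity must hold for EVERY test function, in particular this one. The failure shows v is NOT the weak derivative of u.)
Correct weak derivative would be u'(x) = 2*x.


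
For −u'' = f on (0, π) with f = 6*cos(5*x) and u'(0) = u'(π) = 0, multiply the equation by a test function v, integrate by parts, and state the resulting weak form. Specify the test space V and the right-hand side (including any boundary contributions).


V = H^1(0, π) (no boundary constraint on v; u is determined up to an additive constant); weak form: ∫_0^π u'v' dx = ∫_0^π (6*cos(5*x)) v dx for all v ∈ V.

Multiply both sides by a test function v and integrate from 0 to π:
  ∫_0^π −u''(x) v(x) dx = ∫_0^π f(x) v(x) dx.
Integrate the LHS by parts once:
  ∫_0^π −u'' v dx = −[u'(x) v(x)]_0^π + ∫_0^π u'(x) v'(x) dx.
Thus ∫_0^π u'(x) v'(x) dx = ∫_0^π f(x) v(x) dx + [u'(x) v(x)]_0^π.
Choose V so that boundary terms are either known or forced to vanish.
u has homogeneous Neumann: u'(0) = u'(π) = 0. So [u' v]_0^π = 0·v(π) − 0·v(0) = 0 for any v; take V = H^1(0, π).
Weak formulation: find u (satisfying any essential BC) such that ∫_0^π u'(x) v'(x) dx = ∫_0^π f v dx for all v ∈ V (homogeneous Neumann, so boundary terms vanish).
Substituting f(x) = 6*cos(5*x), the right-hand side is ∫_0^π (6*cos(5*x)) v dx.
Compatibility check (pure Neumann): taking v ≡ 1 ∈ V gives 0 = ∫_0^π f dx + (0) − (0), i.e. ∫_0^π f dx must equal u'(0) − u'(π) = 0. Indeed ∫_0^π (6*cos(5*x)) dx = 0, so the data are compatible. The solution is then unique only up to an additive constant (fix it e.g. by requiring ∫_0^π u dx = 0).


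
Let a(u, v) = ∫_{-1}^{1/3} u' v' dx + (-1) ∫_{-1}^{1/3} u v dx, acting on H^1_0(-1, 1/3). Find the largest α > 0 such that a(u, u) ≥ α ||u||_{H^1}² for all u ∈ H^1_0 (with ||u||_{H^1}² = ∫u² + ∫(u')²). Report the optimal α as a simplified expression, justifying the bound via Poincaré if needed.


α = (-16 + 9*π^2)/(16 + 9*π^2)

Coercivity of a(·,·) on H^1_0(-1, 1/3) means a(u, u) ≥ α ||u||_{H^1}² for every u ∈ H^1_0.
The interval has length L = 4/3, and Poincaré/coercivity depend only on L. Here a(u, u) = ∫(u')² + (-1)·∫u².
Here c = -1 < 0 with |c| < (π/L)² = 9*π^2/16, so coercivity still holds. The condition a(u,u) ≥ α||u||_{H^1}² reads (1−α)∫(u')² ≥ (α−c)∫u². Any admissible α is ≤ 1 (rapidly oscillating u have ∫u²/∫(u')² → 0), and α = 1 would force 0 ≥ (1−c)∫u², impossible since c < 1; so 1−α > 0. By the sharp Poincaré inequality on H^1_0 of an interval of length L, ∫(u')² ≥ (π/L)²∫u² with equality for the first sine mode sin(π(x−x₀)/L) (x₀ the left endpoint), so the inequality holds for all u iff (1−α)(π/L)² ≥ α − c, i.e. α ≤ ((π/L)² + c)/((π/L)² + 1) = (1 + c(L/π)²)/(1 + (L/π)²). (Direct route, valid since c ≤ 0: Poincaré gives c∫u² ≥ c(L/π)²∫(u')², so a(u,u) ≥ (1 + c(L/π)²)∫(u')², while ||u||_{H^1}² ≤ (1 + (L/π)²)∫(u')²; dividing yields the same α.) With (π/L)² = 9*π^2/16 and c = -1, the largest admissible constant is α = ((π/L)² + c)/((π/L)² + 1).
Simplifying, α = (-16 + 9*π^2)/(16 + 9*π^2).


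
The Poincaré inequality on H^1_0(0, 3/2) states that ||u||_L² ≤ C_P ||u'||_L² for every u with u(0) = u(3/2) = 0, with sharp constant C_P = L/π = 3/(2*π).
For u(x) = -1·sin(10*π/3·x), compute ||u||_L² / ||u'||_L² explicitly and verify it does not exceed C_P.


||u||_L² / ||u'||_L² = 3/(10*π) < C_P = 3/(2*π).

u(x) = -1·sin(10*π/3·x), so u'(x) = -10*π*cos(10*π*x/3)/3.
Writing u(x) = A·sin(kπx/L) with A = -1 and k = 5, use ∫_0^L sin²(kπx/L) dx = L/2 and ∫_0^L cos²(kπx/L) dx = L/2.
u² = 1·sin²(10*π/3·x) and (u')² = 100*π^2/9·cos²(10*π/3·x), and each of sin², cos² integrates to L/2 = 3/4 over (0, 3/2).
∫_0^3/2 u² dx = 3/4, so ||u||_L² = sqrt(3)/2.
∫_0^3/2 (u')² dx = 25*π^2/3, so ||u'||_L² = 5*sqrt(3)*π/3.
Ratio ||u||_L² / ||u'||_L² = 3/(10*π).
Sharp Poincaré constant on H^1_0(0, 3/2) is C_P = L/π = 3/(2*π), achieved by sin(2*π/3·x).
This is the k = 5 harmonic; the ratio L/(kπ) is strictly less than C_P = L/π, consistent with the sharp inequality ||u||_L² ≤ C_P ||u'||_L².


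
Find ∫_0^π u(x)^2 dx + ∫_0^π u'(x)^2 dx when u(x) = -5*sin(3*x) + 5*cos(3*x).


||u||_{H^1(0,π)}^2 = 250*π

u'(x) = -15*sin(3*x) - 15*cos(3*x).
Expand u² and (u')² and integrate term by term on (0, π), using: for integers n ≥ 1, ∫_0^π sin²(nx) dx = ∫_0^π cos²(nx) dx = π/2; for n ≠ n', ∫_0^π sin(nx)sin(n'x) dx = ∫_0^π cos(nx)cos(n'x) dx = 0; and by product-to-sum, ∫_0^π sin(nx)cos(n'x) dx = ½∫_0^π [sin((n+n')x) + sin((n−n')x)] dx, which is 0 when n+n' is even and 2n/(n²−n'²) when n+n' is odd (it need not vanish on (0, π)).
  u² squared terms: (-5)²·∫sin(3x)² dx = 25·π/2 = 25*π/2;  (5)²·∫cos(3x)² dx = 25·π/2 = 25*π/2.
  u² cross terms: 2·(-5)·(5)·∫sin(3x)·cos(3x) dx = -50·(0) = 0.
  So ∫_0^π u² dx = 25*π/2 + 25*π/2 + 0 = 25*π.
  (u')² squared terms: (-15)²·∫cos(3x)² dx = 225·π/2 = 225*π/2;  (-15)²·∫sin(3x)² dx = 225·π/2 = 225*π/2.
  (u')² cross terms: 2·(-15)·(-15)·∫cos(3x)·sin(3x) dx = 450·(0) = 0.
  So ∫_0^π (u')² dx = 225*π/2 + 225*π/2 + 0 = 225*π.
||u||_{H^1}^2 = (25*π) + (225*π) = 250*π.


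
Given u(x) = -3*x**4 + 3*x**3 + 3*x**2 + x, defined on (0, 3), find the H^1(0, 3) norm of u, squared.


||u||_{H^1}^2 = 3129603/140

The H^1 norm (squared) on an interval (0, L) is
  ||u||_{H^1}^2 = ∫_0^L u(x)^2 dx + ∫_0^L u'(x)^2 dx.
Compute u'(x) = -12*x**3 + 9*x**2 + 6*x + 1.
Then u(x)^2 = 9*x**8 - 18*x**7 - 9*x**6 + 12*x**5 + 15*x**4 + 6*x**3 + x**2 and u'(x)^2 = 144*x**6 - 216*x**5 - 63*x**4 + 84*x**3 + 54*x**2 + 12*x + 1.
Integrate each monomial from 0 to 3 using ∫_0^3 c·x^n dx = c·3^(n+1)/(n+1):
  ∫_0^3 u(x)^2 dx = ∫_0^3 (9*x^8 - 18*x^7 - 9*x^6 + 12*x^5 + 15*x^4 + 6*x^3 + x^2) dx. Term by term:
    ∫_0^3 9*x^8 dx = 19683;  ∫_0^3 -18*x^7 dx = -59049/4;  ∫_0^3 -9*x^6 dx = -19683/7;
    ∫_0^3 12*x^5 dx = 1458;  ∫_0^3 15*x^4 dx = 729;  ∫_0^3 6*x^3 dx = 243/2;
    ∫_0^3 x^2 dx = 9.
  Sum: 19683 − 59049/4 − 19683/7 + 1458 + 729 + 243/2 + 9 = 123939/28.
  ∫_0^3 u'(x)^2 dx = ∫_0^3 (144*x^6 - 216*x^5 - 63*x^4 + 84*x^3 + 54*x^2 + 12*x + 1) dx. Term by term:
    ∫_0^3 144*x^6 dx = 314928/7;  ∫_0^3 -216*x^5 dx = -26244;  ∫_0^3 -63*x^4 dx = -15309/5;
    ∫_0^3 84*x^3 dx = 1701;  ∫_0^3 54*x^2 dx = 486;  ∫_0^3 12*x dx = 54;
    ∫_0^3 1 dx = 3.
  Sum: 314928/7 − 26244 − 15309/5 + 1701 + 486 + 54 + 3 = 627477/35.
Adding: ||u||_{H^1}^2 = 123939/28 + 627477/35 = 3129603/140.


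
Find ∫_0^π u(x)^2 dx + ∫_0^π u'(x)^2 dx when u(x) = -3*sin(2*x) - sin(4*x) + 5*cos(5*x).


||u||_{H^1(0,π)}^2 = 23920/63 + 356*π

u'(x) = -25*sin(5*x) - 6*cos(2*x) - 4*cos(4*x).
Expand u² and (u')² and integrate term by term on (0, π), using: for integers n ≥ 1, ∫_0^π sin²(nx) dx = ∫_0^π cos²(nx) dx = π/2; for n ≠ n', ∫_0^π sin(nx)sin(n'x) dx = ∫_0^π cos(nx)cos(n'x) dx = 0; and by product-to-sum, ∫_0^π sin(nx)cos(n'x) dx = ½∫_0^π [sin((n+n')x) + sin((n−n')x)] dx, which is 0 when n+n' is even and 2n/(n²−n'²) when n+n' is odd (it need not vanish on (0, π)).
  u² squared terms: (-1)²·∫sin(4x)² dx = 1·π/2 = π/2;  (-3)²·∫sin(2x)² dx = 9·π/2 = 9*π/2;  (5)²·∫cos(5x)² dx = 25·π/2 = 25*π/2.
  u² cross terms: 2·(-1)·(-3)·∫sin(4x)·sin(2x) dx = 6·(0) = 0;  2·(-1)·(5)·∫sin(4x)·cos(5x) dx = -10·(-8/9) = 80/9;  2·(-3)·(5)·∫sin(2x)·cos(5x) dx = -30·(-4/21) = 40/7.
  So ∫_0^π u² dx = π/2 + 9*π/2 + 25*π/2 + 0 + 80/9 + 40/7 = 920/63 + 35*π/2.
  (u')² squared terms: (-25)²·∫sin(5x)² dx = 625·π/2 = 625*π/2;  (-6)²·∫cos(2x)² dx = 36·π/2 = 18*π;  (-4)²·∫cos(4x)² dx = 16·π/2 = 8*π.
  (u')² cross terms: 2·(-25)·(-6)·∫sin(5x)·cos(2x) dx = 300·(10/21) = 1000/7;  2·(-25)·(-4)·∫sin(5x)·cos(4x) dx = 200·(10/9) = 2000/9;  2·(-6)·(-4)·∫cos(2x)·cos(4x) dx = 48·(0) = 0.
  So ∫_0^π (u')² dx = 625*π/2 + 18*π + 8*π + 1000/7 + 2000/9 + 0 = 23000/63 + 677*π/2.
||u||_{H^1}^2 = (920/63 + 35*π/2) + (23000/63 + 677*π/2) = 23920/63 + 356*π.


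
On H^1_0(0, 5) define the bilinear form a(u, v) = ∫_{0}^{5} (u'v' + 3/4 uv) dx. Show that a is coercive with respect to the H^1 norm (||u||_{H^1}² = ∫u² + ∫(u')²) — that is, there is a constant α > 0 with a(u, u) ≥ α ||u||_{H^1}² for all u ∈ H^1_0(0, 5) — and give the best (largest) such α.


α = (π^2 + 75/4)/(π^2 + 25)

Coercivity of a(·,·) on H^1_0(0, 5) means a(u, u) ≥ α ||u||_{H^1}² for every u ∈ H^1_0.
The interval has length L = 5, and Poincaré/coercivity depend only on L. Here a(u, u) = ∫(u')² + (3/4)·∫u².
Here 0 < c = 3/4 < 1. The condition a(u,u) ≥ α||u||_{H^1}² reads (1−α)∫(u')² ≥ (α−c)∫u². Any admissible α is ≤ 1 (rapidly oscillating u have ∫u²/∫(u')² → 0), and α = 1 would force 0 ≥ (1−c)∫u², impossible since c < 1; so 1−α > 0. By the sharp Poincaré inequality on H^1_0 of an interval of length L, ∫(u')² ≥ (π/L)²∫u² with equality for the first sine mode sin(π(x−x₀)/L) (x₀ the left endpoint), so the inequality holds for all u iff (1−α)(π/L)² ≥ α − c, i.e. α ≤ ((π/L)² + c)/((π/L)² + 1) = (1 + c(L/π)²)/(1 + (L/π)²). With (π/L)² = π^2/25 and c = 3/4, the largest admissible constant is α = ((π/L)² + c)/((π/L)² + 1).
Simplifying, α = (π^2 + 75/4)/(π^2 + 25).


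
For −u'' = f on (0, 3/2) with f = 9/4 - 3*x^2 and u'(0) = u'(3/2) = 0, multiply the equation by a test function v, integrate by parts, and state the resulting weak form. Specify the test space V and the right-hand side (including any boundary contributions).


V = H^1(0, 3/2) (no boundary constraint on v; u is determined up to an additive constant); weak form: ∫_0^3/2 u'v' dx = ∫_0^3/2 (9/4 - 3*x^2) v dx for all v ∈ V.

Multiply both sides by a test function v and integrate from 0 to 3/2:
  ∫_0^3/2 −u''(x) v(x) dx = ∫_0^3/2 f(x) v(x) dx.
Integrate the LHS by parts once:
  ∫_0^3/2 −u'' v dx = −[u'(x) v(x)]_0^3/2 + ∫_0^3/2 u'(x) v'(x) dx.
Thus ∫_0^3/2 u'(x) v'(x) dx = ∫_0^3/2 f(x) v(x) dx + [u'(x) v(x)]_0^3/2.
Choose V so that boundary terms are either known or forced to vanish.
u has homogeneous Neumann: u'(0) = u'(3/2) = 0. So [u' v]_0^3/2 = 0·v(3/2) − 0·v(0) = 0 for any v; take V = H^1(0, 3/2).
Weak formulation: find u (satisfying any essential BC) such that ∫_0^3/2 u'(x) v'(x) dx = ∫_0^3/2 f v dx for all v ∈ V (homogeneous Neumann, so boundary terms vanish).
Substituting f(x) = 9/4 - 3*x^2, the right-hand side is ∫_0^3/2 (9/4 - 3*x^2) v dx.
Compatibility check (pure Neumann): taking v ≡ 1 ∈ V gives 0 = ∫_0^3/2 f dx + (0) − (0), i.e. ∫_0^3/2 f dx must equal u'(0) − u'(3/2) = 0. Indeed ∫_0^3/2 (9/4 - 3*x^2) dx = 0, so the data are compatible. The solution is then unique only up to an additive constant (fix it e.g. by requiring ∫_0^3/2 u dx = 0).


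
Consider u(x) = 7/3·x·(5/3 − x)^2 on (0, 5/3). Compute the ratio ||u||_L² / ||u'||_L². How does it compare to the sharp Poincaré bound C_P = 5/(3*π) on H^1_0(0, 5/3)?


||u||_L² / ||u'||_L² = 5*sqrt(14)/42 < C_P = 5/(3*π).

u(x) = 7/3·x·(5/3 − x)^2, so u'(x) = 7*x^2 - 140*x/9 + 175/27.
u(x) = 7/3·x·(5/3 − x)^2 vanishes at x = 0 and x = 5/3, so u ∈ H^1_0(0, 5/3). Differentiate via the product rule and integrate the resulting polynomials term by term.
  ∫_0^5/3 u² dx = ∫_0^5/3 (49*x^6/9 - 980*x^5/27 + 2450*x^4/27 - 24500*x^3/243 + 30625*x^2/729) dx. Term by term:
    ∫_0^5/3 49*x^6/9 dx = 546875/19683;  ∫_0^5/3 -980*x^5/27 dx = -7656250/59049;  ∫_0^5/3 2450*x^4/27 dx = 1531250/6561;
    ∫_0^5/3 -24500*x^3/243 dx = -3828125/19683;  ∫_0^5/3 30625*x^2/729 dx = 3828125/59049.
  Sum: 546875/19683 − 7656250/59049 + 1531250/6561 − 3828125/19683 + 3828125/59049 = 109375/59049.
  ∫_0^5/3 (u')² dx = ∫_0^5/3 (49*x^4 - 1960*x^3/9 + 26950*x^2/81 - 49000*x/243 + 30625/729) dx. Term by term:
    ∫_0^5/3 49*x^4 dx = 30625/243;  ∫_0^5/3 -1960*x^3/9 dx = -306250/729;  ∫_0^5/3 26950*x^2/81 dx = 3368750/6561;
    ∫_0^5/3 -49000*x/243 dx = -612500/2187;  ∫_0^5/3 30625/729 dx = 153125/2187.
  Sum: 30625/243 − 306250/729 + 3368750/6561 − 612500/2187 + 153125/2187 = 61250/6561.
∫_0^5/3 u² dx = 109375/59049, so ||u||_L² = 125*sqrt(7)/243.
∫_0^5/3 (u')² dx = 61250/6561, so ||u'||_L² = 175*sqrt(2)/81.
Ratio ||u||_L² / ||u'||_L² = 5*sqrt(14)/42.
Sharp Poincaré constant on H^1_0(0, 5/3) is C_P = L/π = 5/(3*π), achieved by sin(3*π/5·x).
A polynomial bump cannot attain the sharp Poincaré constant (only the first sine eigenfunction does), so the ratio is strictly less than C_P, consistent with ||u||_L² ≤ C_P ||u'||_L².


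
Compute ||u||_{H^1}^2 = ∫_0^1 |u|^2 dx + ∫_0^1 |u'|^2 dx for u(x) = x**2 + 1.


||u||_{H^1}^2 = 16/5

The H^1 norm (squared) on an interval (0, L) is
  ||u||_{H^1}^2 = ∫_0^L u(x)^2 dx + ∫_0^L u'(x)^2 dx.
Compute u'(x) = 2*x.
Then u(x)^2 = x**4 + 2*x**2 + 1 and u'(x)^2 = 4*x**2.
Integrate each monomial from 0 to 1 using ∫_0^1 c·x^n dx = c·1^(n+1)/(n+1):
  ∫_0^1 u(x)^2 dx = ∫_0^1 (x^4 + 2*x^2 + 1) dx. Term by term:
    ∫_0^1 x^4 dx = 1/5;  ∫_0^1 2*x^2 dx = 2/3;  ∫_0^1 1 dx = 1.
  Sum: 1/5 + 2/3 + 1 = 28/15.
  ∫_0^1 u'(x)^2 dx = ∫_0^1 (4*x^2) dx. Term by term:
    ∫_0^1 4*x^2 dx = 4/3.
Adding: ||u||_{H^1}^2 = 28/15 + 4/3 = 16/5.


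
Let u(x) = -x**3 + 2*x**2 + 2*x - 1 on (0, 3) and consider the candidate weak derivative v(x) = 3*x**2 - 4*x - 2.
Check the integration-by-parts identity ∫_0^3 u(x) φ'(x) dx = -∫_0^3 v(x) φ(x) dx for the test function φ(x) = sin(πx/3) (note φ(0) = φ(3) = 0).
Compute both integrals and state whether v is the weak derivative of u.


LHS = -324/π^3 + 33/π, RHS = -33/π + 324/π^3. No, v is not the weak derivative of u.

u(x) = -x**3 + 2*x**2 + 2*x - 1, classical derivative u'(x) = -3*x**2 + 4*x + 2.
φ(x) = sin(πx/3), so φ'(x) = π*cos(π*x/3)/3.
Note φ(0) = φ(3) = 0, so the boundary term u·φ vanishes.
LHS = ∫_0^3 u(x) φ'(x) dx = ∫_0^3 (-π*x^3*cos(π*x/3)/3 + 2*π*x^2*cos(π*x/3)/3 + 2*π*x*cos(π*x/3)/3 - π*cos(π*x/3)/3) dx. Term by term:
  ∫_0^3 -π*cos(π*x/3)/3 dx = 0;  ∫_0^3 -π*x^3*cos(π*x/3)/3 dx = -324/π^3 + 81/π;  ∫_0^3 2*π*x*cos(π*x/3)/3 dx = -12/π;
  ∫_0^3 2*π*x^2*cos(π*x/3)/3 dx = -36/π.
Sum: 0 + -324/π^3 + 81/π − 12/π − 36/π = -324/π^3 + 33/π.
So LHS = -324/π^3 + 33/π.
∫_0^3 v(x) φ(x) dx = ∫_0^3 (3*x^2*sin(π*x/3) - 4*x*sin(π*x/3) - 2*sin(π*x/3)) dx. Term by term:
  ∫_0^3 -2*sin(π*x/3) dx = -12/π;  ∫_0^3 -4*x*sin(π*x/3) dx = -36/π;  ∫_0^3 3*x^2*sin(π*x/3) dx = -324/π^3 + 81/π.
Sum: -12/π − 36/π + -324/π^3 + 81/π = -324/π^3 + 33/π.
So RHS = -∫_0^3 v(x) φ(x) dx = -33/π + 324/π^3.
LHS − RHS = -648/π^3 + 66/π ≠ 0, so the identity fails.
(For a valid weak derivative the identity must hold for EVERY test function, in particular this one. The failure shows v is NOT the weak derivative of u.)
Correct weak derivative would be u'(x) = -3*x**2 + 4*x + 2.


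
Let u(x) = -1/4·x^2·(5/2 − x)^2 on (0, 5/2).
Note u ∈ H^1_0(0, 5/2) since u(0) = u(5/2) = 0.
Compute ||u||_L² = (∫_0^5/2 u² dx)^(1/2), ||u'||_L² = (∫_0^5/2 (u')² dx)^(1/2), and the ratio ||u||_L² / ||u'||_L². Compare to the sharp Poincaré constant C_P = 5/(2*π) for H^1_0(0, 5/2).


||u||_L² / ||u'||_L² = 5*sqrt(3)/12 < C_P = 5/(2*π).

u(x) = -1/4·x^2·(5/2 − x)^2, so u'(x) = x*(-8*x^2 + 30*x - 25)/8.
u(x) = -1/4·x^2·(5/2 − x)^2 vanishes at x = 0 and x = 5/2, so u ∈ H^1_0(0, 5/2). Differentiate via the product rule and integrate the resulting polynomials term by term.
  ∫_0^5/2 u² dx = ∫_0^5/2 (x^8/16 - 5*x^7/8 + 75*x^6/32 - 125*x^5/32 + 625*x^4/256) dx. Term by term:
    ∫_0^5/2 x^8/16 dx = 1953125/73728;  ∫_0^5/2 -5*x^7/8 dx = -1953125/16384;  ∫_0^5/2 75*x^6/32 dx = 5859375/28672;
    ∫_0^5/2 -125*x^5/32 dx = -1953125/12288;  ∫_0^5/2 625*x^4/256 dx = 390625/8192.
  Sum: 1953125/73728 − 1953125/16384 + 5859375/28672 − 1953125/12288 + 390625/8192 = 390625/1032192.
  ∫_0^5/2 (u')² dx = ∫_0^5/2 (x^6 - 15*x^5/2 + 325*x^4/16 - 375*x^3/16 + 625*x^2/64) dx. Term by term:
    ∫_0^5/2 x^6 dx = 78125/896;  ∫_0^5/2 -15*x^5/2 dx = -78125/256;  ∫_0^5/2 325*x^4/16 dx = 203125/512;
    ∫_0^5/2 -375*x^3/16 dx = -234375/1024;  ∫_0^5/2 625*x^2/64 dx = 78125/1536.
  Sum: 78125/896 − 78125/256 + 203125/512 − 234375/1024 + 78125/1536 = 15625/21504.
∫_0^5/2 u² dx = 390625/1032192, so ||u||_L² = 625*sqrt(7)/2688.
∫_0^5/2 (u')² dx = 15625/21504, so ||u'||_L² = 125*sqrt(21)/672.
Ratio ||u||_L² / ||u'||_L² = 5*sqrt(3)/12.
Sharp Poincaré constant on H^1_0(0, 5/2) is C_P = L/π = 5/(2*π), achieved by sin(2*π/5·x).
A polynomial bump cannot attain the sharp Poincaré constant (only the first sine eigenfunction does), so the ratio is strictly less than C_P, consistent with ||u||_L² ≤ C_P ||u'||_L².


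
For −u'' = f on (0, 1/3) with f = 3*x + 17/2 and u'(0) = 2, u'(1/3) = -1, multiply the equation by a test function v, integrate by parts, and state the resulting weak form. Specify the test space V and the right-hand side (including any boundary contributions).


V = H^1(0, 1/3) (v unrestricted at boundary; u is determined up to an additive constant); weak form: ∫_0^1/3 u'v' dx = ∫_0^1/3 (3*x + 17/2) v dx − v(1/3) − 2·v(0) for all v ∈ V.

Multiply both sides by a test function v and integrate from 0 to 1/3:
  ∫_0^1/3 −u''(x) v(x) dx = ∫_0^1/3 f(x) v(x) dx.
Integrate the LHS by parts once:
  ∫_0^1/3 −u'' v dx = −[u'(x) v(x)]_0^1/3 + ∫_0^1/3 u'(x) v'(x) dx.
Thus ∫_0^1/3 u'(x) v'(x) dx = ∫_0^1/3 f(x) v(x) dx + [u'(x) v(x)]_0^1/3.
Choose V so that boundary terms are either known or forced to vanish.
u has inhomogeneous Neumann u'(0) = 2, u'(1/3) = -1. [u' v]_0^1/3 = (-1)·v(1/3) − (2)·v(0) = − v(1/3) − 2·v(0). Take V = H^1(0, 1/3); boundary term becomes part of RHS.
Weak formulation: find u (satisfying any essential BC) such that ∫_0^1/3 u'(x) v'(x) dx = ∫_0^1/3 f v dx − v(1/3) − 2·v(0) for all v ∈ V (Neumann data are natural BCs: they enter the RHS as boundary terms).
Substituting f(x) = 3*x + 17/2, the right-hand side is ∫_0^1/3 (3*x + 17/2) v dx − v(1/3) − 2·v(0).
Compatibility check (pure Neumann): taking v ≡ 1 ∈ V gives 0 = ∫_0^1/3 f dx + (-1) − (2), i.e. ∫_0^1/3 f dx must equal u'(0) − u'(1/3) = 3. Indeed ∫_0^1/3 (3*x + 17/2) dx = 3, so the data are compatible. The solution is then unique only up to an additive constant (fix it e.g. by requiring ∫_0^1/3 u dx = 0).


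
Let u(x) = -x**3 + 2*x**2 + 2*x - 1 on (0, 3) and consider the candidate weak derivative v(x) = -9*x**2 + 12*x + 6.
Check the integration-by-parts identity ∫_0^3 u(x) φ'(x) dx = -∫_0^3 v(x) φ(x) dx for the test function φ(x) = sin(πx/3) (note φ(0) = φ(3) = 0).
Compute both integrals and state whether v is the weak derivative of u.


LHS = -324/π^3 + 33/π, RHS = -972/π^3 + 99/π. No, v is not the weak derivative of u.

u(x) = -x**3 + 2*x**2 + 2*x - 1, classical derivative u'(x) = -3*x**2 + 4*x + 2.
φ(x) = sin(πx/3), so φ'(x) = π*cos(π*x/3)/3.
Note φ(0) = φ(3) = 0, so the boundary term u·φ vanishes.
LHS = ∫_0^3 u(x) φ'(x) dx = ∫_0^3 (-π*x^3*cos(π*x/3)/3 + 2*π*x^2*cos(π*x/3)/3 + 2*π*x*cos(π*x/3)/3 - π*cos(π*x/3)/3) dx. Term by term:
  ∫_0^3 -π*cos(π*x/3)/3 dx = 0;  ∫_0^3 -π*x^3*cos(π*x/3)/3 dx = -324/π^3 + 81/π;  ∫_0^3 2*π*x*cos(π*x/3)/3 dx = -12/π;
  ∫_0^3 2*π*x^2*cos(π*x/3)/3 dx = -36/π.
Sum: 0 + -324/π^3 + 81/π − 12/π − 36/π = -324/π^3 + 33/π.
So LHS = -324/π^3 + 33/π.
∫_0^3 v(x) φ(x) dx = ∫_0^3 (-9*x^2*sin(π*x/3) + 12*x*sin(π*x/3) + 6*sin(π*x/3)) dx. Term by term:
  ∫_0^3 6*sin(π*x/3) dx = 36/π;  ∫_0^3 -9*x^2*sin(π*x/3) dx = -243/π + 972/π^3;  ∫_0^3 12*x*sin(π*x/3) dx = 108/π.
Sum: 36/π + -243/π + 972/π^3 + 108/π = -99/π + 972/π^3.
So RHS = -∫_0^3 v(x) φ(x) dx = -972/π^3 + 99/π.
LHS − RHS = -66/π + 648/π^3 ≠ 0, so the identity fails.
(For a valid weak derivative the identity must hold for EVERY test function, in particular this one. The failure shows v is NOT the weak derivative of u.)
Correct weak derivative would be u'(x) = -3*x**2 + 4*x + 2.


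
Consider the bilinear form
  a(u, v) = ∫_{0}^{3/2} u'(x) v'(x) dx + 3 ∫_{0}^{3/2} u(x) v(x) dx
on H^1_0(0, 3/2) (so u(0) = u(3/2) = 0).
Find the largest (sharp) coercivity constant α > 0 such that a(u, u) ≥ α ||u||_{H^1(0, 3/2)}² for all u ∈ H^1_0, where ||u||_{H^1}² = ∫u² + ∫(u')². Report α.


α = 1

Coercivity of a(·,·) on H^1_0(0, 3/2) means a(u, u) ≥ α ||u||_{H^1}² for every u ∈ H^1_0.
The interval has length L = 3/2, and Poincaré/coercivity depend only on L. Here a(u, u) = ∫(u')² + (3)·∫u².
Here c = 3 ≥ 1, so a(u,u) = ∫(u')² + c∫u² ≥ ∫(u')² + ∫u² = ||u||_{H^1}², i.e. α = 1 works. No larger α is possible: a(u,u) ≥ α||u||_{H^1}² means (1−α)∫(u')² ≥ (α−c)∫u², and for the modes u_n = sin(nπ(x−x₀)/L) (x₀ the left endpoint) one has ∫u_n²/∫(u_n')² = (L/(nπ))² → 0, so a(u_n,u_n)/||u_n||_{H^1}² → 1. Hence the optimal constant is α = 1.
Therefore α = 1.


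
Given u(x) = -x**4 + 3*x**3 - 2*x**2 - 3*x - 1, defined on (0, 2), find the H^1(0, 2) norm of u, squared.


||u||_{H^1}^2 = 17296/315

The H^1 norm (squared) on an interval (0, L) is
  ||u||_{H^1}^2 = ∫_0^L u(x)^2 dx + ∫_0^L u'(x)^2 dx.
Compute u'(x) = -4*x**3 + 9*x**2 - 4*x - 3.
Then u(x)^2 = x**8 - 6*x**7 + 13*x**6 - 6*x**5 - 12*x**4 + 6*x**3 + 13*x**2 + 6*x + 1 and u'(x)^2 = 16*x**6 - 72*x**5 + 113*x**4 - 48*x**3 - 38*x**2 + 24*x + 9.
Integrate each monomial from 0 to 2 using ∫_0^2 c·x^n dx = c·2^(n+1)/(n+1):
  ∫_0^2 u(x)^2 dx = ∫_0^2 (x^8 - 6*x^7 + 13*x^6 - 6*x^5 - 12*x^4 + 6*x^3 + 13*x^2 + 6*x + 1) dx. Term by term:
    ∫_0^2 x^8 dx = 512/9;  ∫_0^2 -6*x^7 dx = -192;  ∫_0^2 13*x^6 dx = 1664/7;
    ∫_0^2 -6*x^5 dx = -64;  ∫_0^2 -12*x^4 dx = -384/5;  ∫_0^2 6*x^3 dx = 24;
    ∫_0^2 13*x^2 dx = 104/3;  ∫_0^2 6*x dx = 12;  ∫_0^2 1 dx = 2.
  Sum: 512/9 − 192 + 1664/7 − 64 − 384/5 + 24 + 104/3 + 12 + 2 = 10858/315.
  ∫_0^2 u'(x)^2 dx = ∫_0^2 (16*x^6 - 72*x^5 + 113*x^4 - 48*x^3 - 38*x^2 + 24*x + 9) dx. Term by term:
    ∫_0^2 16*x^6 dx = 2048/7;  ∫_0^2 -72*x^5 dx = -768;  ∫_0^2 113*x^4 dx = 3616/5;
    ∫_0^2 -48*x^3 dx = -192;  ∫_0^2 -38*x^2 dx = -304/3;  ∫_0^2 24*x dx = 48;
    ∫_0^2 9 dx = 18.
  Sum: 2048/7 − 768 + 3616/5 − 192 − 304/3 + 48 + 18 = 2146/105.
Adding: ||u||_{H^1}^2 = 10858/315 + 2146/105 = 17296/315.


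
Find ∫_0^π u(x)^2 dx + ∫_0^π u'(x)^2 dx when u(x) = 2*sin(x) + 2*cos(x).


||u||_{H^1(0,π)}^2 = 8*π

u'(x) = -2*sin(x) + 2*cos(x).
Expand u² and (u')² and integrate term by term on (0, π), using: for integers n ≥ 1, ∫_0^π sin²(nx) dx = ∫_0^π cos²(nx) dx = π/2; for n ≠ n', ∫_0^π sin(nx)sin(n'x) dx = ∫_0^π cos(nx)cos(n'x) dx = 0; and by product-to-sum, ∫_0^π sin(nx)cos(n'x) dx = ½∫_0^π [sin((n+n')x) + sin((n−n')x)] dx, which is 0 when n+n' is even and 2n/(n²−n'²) when n+n' is odd (it need not vanish on (0, π)).
  u² squared terms: (2)²·∫cos(x)² dx = 4·π/2 = 2*π;  (2)²·∫sin(x)² dx = 4·π/2 = 2*π.
  u² cross terms: 2·(2)·(2)·∫cos(x)·sin(x) dx = 8·(0) = 0.
  So ∫_0^π u² dx = 2*π + 2*π + 0 = 4*π.
  (u')² squared terms: (-2)²·∫sin(x)² dx = 4·π/2 = 2*π;  (2)²·∫cos(x)² dx = 4·π/2 = 2*π.
  (u')² cross terms: 2·(-2)·(2)·∫sin(x)·cos(x) dx = -8·(0) = 0.
  So ∫_0^π (u')² dx = 2*π + 2*π + 0 = 4*π.
||u||_{H^1}^2 = (4*π) + (4*π) = 8*π.


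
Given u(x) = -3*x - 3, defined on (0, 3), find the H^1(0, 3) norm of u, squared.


||u||_{H^1}^2 = 216

The H^1 norm (squared) on an interval (0, L) is
  ||u||_{H^1}^2 = ∫_0^L u(x)^2 dx + ∫_0^L u'(x)^2 dx.
Compute u'(x) = -3.
Then u(x)^2 = 9*x**2 + 18*x + 9 and u'(x)^2 = 9.
Integrate each monomial from 0 to 3 using ∫_0^3 c·x^n dx = c·3^(n+1)/(n+1):
  ∫_0^3 u(x)^2 dx = ∫_0^3 (9*x^2 + 18*x + 9) dx. Term by term:
    ∫_0^3 9*x^2 dx = 81;  ∫_0^3 18*x dx = 81;  ∫_0^3 9 dx = 27.
  Sum: 81 + 81 + 27 = 189.
  ∫_0^3 u'(x)^2 dx = ∫_0^3 (9) dx. Term by term:
    ∫_0^3 9 dx = 27.
Adding: ||u||_{H^1}^2 = 189 + 27 = 216.


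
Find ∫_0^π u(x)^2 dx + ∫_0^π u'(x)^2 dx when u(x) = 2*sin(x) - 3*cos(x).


||u||_{H^1(0,π)}^2 = 13*π

u'(x) = 3*sin(x) + 2*cos(x).
Expand u² and (u')² and integrate term by term on (0, π), using: for integers n ≥ 1, ∫_0^π sin²(nx) dx = ∫_0^π cos²(nx) dx = π/2; for n ≠ n', ∫_0^π sin(nx)sin(n'x) dx = ∫_0^π cos(nx)cos(n'x) dx = 0; and by product-to-sum, ∫_0^π sin(nx)cos(n'x) dx = ½∫_0^π [sin((n+n')x) + sin((n−n')x)] dx, which is 0 when n+n' is even and 2n/(n²−n'²) when n+n' is odd (it need not vanish on (0, π)).
  u² squared terms: (-3)²·∫cos(x)² dx = 9·π/2 = 9*π/2;  (2)²·∫sin(x)² dx = 4·π/2 = 2*π.
  u² cross terms: 2·(-3)·(2)·∫cos(x)·sin(x) dx = -12·(0) = 0.
  So ∫_0^π u² dx = 9*π/2 + 2*π + 0 = 13*π/2.
  (u')² squared terms: (2)²·∫cos(x)² dx = 4·π/2 = 2*π;  (3)²·∫sin(x)² dx = 9·π/2 = 9*π/2.
  (u')² cross terms: 2·(2)·(3)·∫cos(x)·sin(x) dx = 12·(0) = 0.
  So ∫_0^π (u')² dx = 2*π + 9*π/2 + 0 = 13*π/2.
||u||_{H^1}^2 = (13*π/2) + (13*π/2) = 13*π.


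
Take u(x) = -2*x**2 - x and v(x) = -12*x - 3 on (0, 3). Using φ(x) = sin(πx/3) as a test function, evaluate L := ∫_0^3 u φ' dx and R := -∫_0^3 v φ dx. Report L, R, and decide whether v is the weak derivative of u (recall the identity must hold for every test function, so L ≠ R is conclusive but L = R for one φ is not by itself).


LHS = 42/π, RHS = 126/π. No, v is not the weak derivative of u.

u(x) = -2*x**2 - x, classical derivative u'(x) = -4*x - 1.
φ(x) = sin(πx/3), so φ'(x) = π*cos(π*x/3)/3.
Note φ(0) = φ(3) = 0, so the boundary term u·φ vanishes.
LHS = ∫_0^3 u(x) φ'(x) dx = ∫_0^3 (-2*π*x^2*cos(π*x/3)/3 - π*x*cos(π*x/3)/3) dx. Term by term:
  ∫_0^3 -2*π*x^2*cos(π*x/3)/3 dx = 36/π;  ∫_0^3 -π*x*cos(π*x/3)/3 dx = 6/π.
Sum: 36/π + 6/π = 42/π.
So LHS = 42/π.
∫_0^3 v(x) φ(x) dx = ∫_0^3 (-12*x*sin(π*x/3) - 3*sin(π*x/3)) dx. Term by term:
  ∫_0^3 -3*sin(π*x/3) dx = -18/π;  ∫_0^3 -12*x*sin(π*x/3) dx = -108/π.
Sum: -18/π − 108/π = -126/π.
So RHS = -∫_0^3 v(x) φ(x) dx = 126/π.
LHS − RHS = -84/π ≠ 0, so the identity fails.
(For a valid weak derivative the identity must hold for EVERY test function, in particular this one. The failure shows v is NOT the weak derivative of u.)
Correct weak derivative would be u'(x) = -4*x - 1.


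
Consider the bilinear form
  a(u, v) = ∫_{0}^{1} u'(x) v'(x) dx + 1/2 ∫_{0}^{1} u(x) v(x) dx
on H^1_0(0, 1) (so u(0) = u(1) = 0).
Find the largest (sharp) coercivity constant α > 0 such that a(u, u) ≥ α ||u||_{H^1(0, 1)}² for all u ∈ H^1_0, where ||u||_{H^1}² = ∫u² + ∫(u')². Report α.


α = (1/2 + π^2)/(1 + π^2)

Coercivity of a(·,·) on H^1_0(0, 1) means a(u, u) ≥ α ||u||_{H^1}² for every u ∈ H^1_0.
The interval has length L = 1, and Poincaré/coercivity depend only on L. Here a(u, u) = ∫(u')² + (1/2)·∫u².
Here 0 < c = 1/2 < 1. The condition a(u,u) ≥ α||u||_{H^1}² reads (1−α)∫(u')² ≥ (α−c)∫u². Any admissible α is ≤ 1 (rapidly oscillating u have ∫u²/∫(u')² → 0), and α = 1 would force 0 ≥ (1−c)∫u², impossible since c < 1; so 1−α > 0. By the sharp Poincaré inequality on H^1_0 of an interval of length L, ∫(u')² ≥ (π/L)²∫u² with equality for the first sine mode sin(π(x−x₀)/L) (x₀ the left endpoint), so the inequality holds for all u iff (1−α)(π/L)² ≥ α − c, i.e. α ≤ ((π/L)² + c)/((π/L)² + 1) = (1 + c(L/π)²)/(1 + (L/π)²). With (π/L)² = π^2 and c = 1/2, the largest admissible constant is α = ((π/L)² + c)/((π/L)² + 1).
Simplifying, α = (1/2 + π^2)/(1 + π^2).


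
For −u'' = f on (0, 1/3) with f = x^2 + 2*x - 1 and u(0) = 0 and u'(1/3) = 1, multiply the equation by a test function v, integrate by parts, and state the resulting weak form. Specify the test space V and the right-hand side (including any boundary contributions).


V = {v ∈ H^1(0, 1/3) : v(0) = 0} (test functions vanish at x = 0 where u is specified); weak form: ∫_0^1/3 u'v' dx = ∫_0^1/3 (x^2 + 2*x - 1) v dx + v(1/3) for all v ∈ V.

Multiply both sides by a test function v and integrate from 0 to 1/3:
  ∫_0^1/3 −u''(x) v(x) dx = ∫_0^1/3 f(x) v(x) dx.
Integrate the LHS by parts once:
  ∫_0^1/3 −u'' v dx = −[u'(x) v(x)]_0^1/3 + ∫_0^1/3 u'(x) v'(x) dx.
Thus ∫_0^1/3 u'(x) v'(x) dx = ∫_0^1/3 f(x) v(x) dx + [u'(x) v(x)]_0^1/3.
Choose V so that boundary terms are either known or forced to vanish.
Mixed BC: u(0) = 0 (Dirichlet) and u'(1/3) = 1 (Neumann). Define V = {v ∈ H^1(0, 1/3) : v(0) = 0}. Then [u' v]_0^1/3 = u'(1/3)·v(1/3) − u'(0)·0 = v(1/3).
Weak formulation: find u (satisfying any essential BC) such that ∫_0^1/3 u'(x) v'(x) dx = ∫_0^1/3 f v dx + v(1/3) for all v ∈ V (Dirichlet at 0 absorbed into V; Neumann datum at x = 1/3 contributes the boundary term).
Substituting f(x) = x^2 + 2*x - 1, the right-hand side is ∫_0^1/3 (x^2 + 2*x - 1) v dx + v(1/3).


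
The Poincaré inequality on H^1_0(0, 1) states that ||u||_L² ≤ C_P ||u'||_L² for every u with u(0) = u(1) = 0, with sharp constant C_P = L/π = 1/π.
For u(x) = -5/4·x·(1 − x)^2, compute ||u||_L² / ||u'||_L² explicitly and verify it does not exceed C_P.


||u||_L² / ||u'||_L² = sqrt(14)/14 < C_P = 1/π.

u(x) = -5/4·x·(1 − x)^2, so u'(x) = -15*x^2/4 + 5*x - 5/4.
u(x) = -5/4·x·(1 − x)^2 vanishes at x = 0 and x = 1, so u ∈ H^1_0(0, 1). Differentiate via the product rule and integrate the resulting polynomials term by term.
  ∫_0^1 u² dx = ∫_0^1 (25*x^6/16 - 25*x^5/4 + 75*x^4/8 - 25*x^3/4 + 25*x^2/16) dx. Term by term:
    ∫_0^1 25*x^6/16 dx = 25/112;  ∫_0^1 -25*x^5/4 dx = -25/24;  ∫_0^1 75*x^4/8 dx = 15/8;
    ∫_0^1 -25*x^3/4 dx = -25/16;  ∫_0^1 25*x^2/16 dx = 25/48.
  Sum: 25/112 − 25/24 + 15/8 − 25/16 + 25/48 = 5/336.
  ∫_0^1 (u')² dx = ∫_0^1 (225*x^4/16 - 75*x^3/2 + 275*x^2/8 - 25*x/2 + 25/16) dx. Term by term:
    ∫_0^1 225*x^4/16 dx = 45/16;  ∫_0^1 -75*x^3/2 dx = -75/8;  ∫_0^1 275*x^2/8 dx = 275/24;
    ∫_0^1 -25*x/2 dx = -25/4;  ∫_0^1 25/16 dx = 25/16.
  Sum: 45/16 − 75/8 + 275/24 − 25/4 + 25/16 = 5/24.
∫_0^1 u² dx = 5/336, so ||u||_L² = sqrt(105)/84.
∫_0^1 (u')² dx = 5/24, so ||u'||_L² = sqrt(30)/12.
Ratio ||u||_L² / ||u'||_L² = sqrt(14)/14.
Sharp Poincaré constant on H^1_0(0, 1) is C_P = L/π = 1/π, achieved by sin(π·x).
A polynomial bump cannot attain the sharp Poincaré constant (only the first sine eigenfunction does), so the ratio is strictly less than C_P, consistent with ||u||_L² ≤ C_P ||u'||_L².
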